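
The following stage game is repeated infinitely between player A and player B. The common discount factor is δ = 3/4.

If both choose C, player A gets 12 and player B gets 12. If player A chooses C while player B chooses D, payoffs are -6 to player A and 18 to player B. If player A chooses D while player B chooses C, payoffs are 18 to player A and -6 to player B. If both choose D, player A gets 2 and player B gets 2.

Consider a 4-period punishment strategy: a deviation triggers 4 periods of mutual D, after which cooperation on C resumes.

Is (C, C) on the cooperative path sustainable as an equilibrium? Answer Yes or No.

Yes

A one-shot deviation gives 18 now, then 2 for 4 periods, then back to 12.
Gain from deviating: (18−12) today; loss: (12−2) in each of the next 4 periods.
No-deviation condition: (12−2)(δ+…+δ^4) ≥ 18−12, i.e. δ+…+δ^4 ≥ 3/5.
At δ = 3/4: δ+…+δ^4 = 2.0508 ≥ 0.6000.
So cooperation is sustainable.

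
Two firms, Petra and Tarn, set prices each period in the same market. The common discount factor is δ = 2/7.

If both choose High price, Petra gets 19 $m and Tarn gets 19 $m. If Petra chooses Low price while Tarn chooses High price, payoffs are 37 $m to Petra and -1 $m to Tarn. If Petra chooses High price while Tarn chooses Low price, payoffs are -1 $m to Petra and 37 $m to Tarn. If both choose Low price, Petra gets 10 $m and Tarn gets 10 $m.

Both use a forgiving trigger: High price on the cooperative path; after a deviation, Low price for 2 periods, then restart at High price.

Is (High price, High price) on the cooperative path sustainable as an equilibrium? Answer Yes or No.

IC: δ+…+δ^2 ≥ (37−19)/(19−10) = 2.
At δ = 2/7: partial sum = 0.3673 < 2.0000. Cooperation not sustainable.

No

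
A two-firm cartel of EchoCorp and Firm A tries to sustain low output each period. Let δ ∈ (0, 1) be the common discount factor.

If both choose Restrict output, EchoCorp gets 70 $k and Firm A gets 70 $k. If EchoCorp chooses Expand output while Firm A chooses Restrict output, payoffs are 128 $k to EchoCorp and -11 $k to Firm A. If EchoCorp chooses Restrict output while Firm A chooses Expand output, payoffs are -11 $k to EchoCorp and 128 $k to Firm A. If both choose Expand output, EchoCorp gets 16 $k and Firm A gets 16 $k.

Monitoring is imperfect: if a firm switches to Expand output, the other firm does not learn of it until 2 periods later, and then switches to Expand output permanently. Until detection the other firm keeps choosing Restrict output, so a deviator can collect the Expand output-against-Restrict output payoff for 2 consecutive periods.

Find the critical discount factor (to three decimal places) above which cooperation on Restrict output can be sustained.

A deviator earns 128 for 2 periods, then 16 forever; cooperating earns 70 forever. Multiplying the IC by (1−δ):
70 ≥ 128(1−δ^2) + 16δ^2, so 112·δ^2 ≥ 58 and δ^2 ≥ 29/56.
δ ≥ (29/56)^(1/2) ≈ 0.720.

0.720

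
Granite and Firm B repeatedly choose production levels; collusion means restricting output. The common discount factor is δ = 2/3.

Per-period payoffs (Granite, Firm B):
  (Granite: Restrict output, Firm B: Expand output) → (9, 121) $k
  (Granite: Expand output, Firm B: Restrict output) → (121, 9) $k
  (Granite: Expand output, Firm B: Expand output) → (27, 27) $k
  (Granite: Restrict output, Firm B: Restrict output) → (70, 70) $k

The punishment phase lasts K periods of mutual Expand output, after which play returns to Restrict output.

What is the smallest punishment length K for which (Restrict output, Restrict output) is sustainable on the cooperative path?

IC: δ(1−δ^K)/(1−δ) ≥ (121−70)/(70−27) = 51/43.
With δ = 2/3: need 1 − δ^K ≥ 51/43·(1−2/3)/(2/3), i.e. δ^K ≤ 0.4070.
Since (2/3)^2 = 0.4444 and (2/3)^3 = 0.2963, the smallest such K is 3.

3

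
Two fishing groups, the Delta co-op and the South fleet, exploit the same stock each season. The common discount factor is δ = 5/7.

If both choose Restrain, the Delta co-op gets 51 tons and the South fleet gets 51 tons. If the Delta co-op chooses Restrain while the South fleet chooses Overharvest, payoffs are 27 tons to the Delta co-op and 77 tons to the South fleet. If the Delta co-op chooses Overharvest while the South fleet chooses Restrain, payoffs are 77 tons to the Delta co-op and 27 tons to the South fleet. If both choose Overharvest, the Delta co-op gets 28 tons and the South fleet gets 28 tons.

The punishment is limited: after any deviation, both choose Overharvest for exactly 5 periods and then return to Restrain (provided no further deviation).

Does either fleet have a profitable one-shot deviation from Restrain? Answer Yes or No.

No

IC: δ+…+δ^5 ≥ (77−51)/(51−28) = 26/23.
At δ = 5/7: partial sum = 2.0352 ≥ 1.1304. Cooperation sustainable.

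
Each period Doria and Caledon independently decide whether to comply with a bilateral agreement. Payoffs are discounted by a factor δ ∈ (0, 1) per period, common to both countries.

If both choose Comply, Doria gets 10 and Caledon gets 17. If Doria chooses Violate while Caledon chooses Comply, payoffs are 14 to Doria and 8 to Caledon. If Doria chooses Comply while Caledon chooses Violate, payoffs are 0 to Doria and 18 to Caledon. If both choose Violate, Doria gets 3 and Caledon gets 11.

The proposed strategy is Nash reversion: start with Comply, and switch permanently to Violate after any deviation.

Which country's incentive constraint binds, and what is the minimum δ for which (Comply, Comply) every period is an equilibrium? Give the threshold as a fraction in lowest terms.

Doria's threshold: (14−10)/(14−3) = 4/11.
Caledon's threshold: (18−17)/(18−11) = 1/7.
4/11 > 1/7, so Doria binds and δ* = 4/11.

Doria; δ ≥ 4/11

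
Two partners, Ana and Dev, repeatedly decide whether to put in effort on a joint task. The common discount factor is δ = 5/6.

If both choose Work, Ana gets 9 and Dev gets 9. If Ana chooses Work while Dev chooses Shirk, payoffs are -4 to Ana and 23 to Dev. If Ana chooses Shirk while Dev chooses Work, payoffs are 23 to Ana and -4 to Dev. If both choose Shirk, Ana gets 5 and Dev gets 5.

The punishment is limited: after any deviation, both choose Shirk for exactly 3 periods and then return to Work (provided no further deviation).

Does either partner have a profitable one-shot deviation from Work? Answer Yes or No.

A one-shot deviation gives 23 now, then 5 for 3 periods, then back to 9.
Gain from deviating: (23−9) today; loss: (9−5) in each of the next 3 periods.
No-deviation condition: (9−5)(δ+…+δ^3) ≥ 23−9, i.e. δ+…+δ^3 ≥ 7/2.
At δ = 5/6: δ+…+δ^3 = 2.1065 < 3.5000.
So cooperation is not sustainable.

Yes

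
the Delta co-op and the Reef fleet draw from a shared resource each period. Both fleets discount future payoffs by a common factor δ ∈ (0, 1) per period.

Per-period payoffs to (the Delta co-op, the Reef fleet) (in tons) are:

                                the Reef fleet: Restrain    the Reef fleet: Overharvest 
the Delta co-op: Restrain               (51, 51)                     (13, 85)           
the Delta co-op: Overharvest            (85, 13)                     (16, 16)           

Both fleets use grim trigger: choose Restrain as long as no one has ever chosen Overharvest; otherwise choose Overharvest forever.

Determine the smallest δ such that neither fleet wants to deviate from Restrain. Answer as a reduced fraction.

One-period gain from deviating is 85 − 51 = 34. The loss is 51 − 16 = 35 in every subsequent period, with present value 35·δ/(1−δ).
Deviation is unprofitable when 35·δ/(1−δ) ≥ 34, i.e. δ/(1−δ) ≥ 34/35.
Equivalently δ ≥ 34/(34+35) = 34/69.

34/69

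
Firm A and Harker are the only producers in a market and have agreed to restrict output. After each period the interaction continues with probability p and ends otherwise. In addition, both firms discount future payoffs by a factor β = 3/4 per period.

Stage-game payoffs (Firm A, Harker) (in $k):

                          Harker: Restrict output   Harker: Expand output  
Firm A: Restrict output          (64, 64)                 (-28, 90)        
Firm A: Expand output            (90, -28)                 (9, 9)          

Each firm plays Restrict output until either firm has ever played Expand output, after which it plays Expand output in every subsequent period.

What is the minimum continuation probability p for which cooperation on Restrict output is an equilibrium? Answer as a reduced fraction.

With continuation probability p and discount β, the effective per-period discount factor is βp.
Grim-trigger IC: βp ≥ (90−64)/(90−9) = 26/81.
So p ≥ (26/81)/(3/4) = 104/243.

104/243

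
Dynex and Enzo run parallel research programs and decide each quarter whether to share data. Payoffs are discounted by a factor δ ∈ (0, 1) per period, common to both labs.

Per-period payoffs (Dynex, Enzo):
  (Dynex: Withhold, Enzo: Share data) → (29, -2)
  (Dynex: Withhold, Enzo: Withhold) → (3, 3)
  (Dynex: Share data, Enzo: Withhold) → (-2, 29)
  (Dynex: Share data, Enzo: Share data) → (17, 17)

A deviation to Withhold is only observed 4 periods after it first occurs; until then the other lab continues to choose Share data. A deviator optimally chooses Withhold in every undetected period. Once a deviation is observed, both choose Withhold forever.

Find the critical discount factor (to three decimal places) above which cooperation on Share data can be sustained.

0.824

Deviating for the 4 undetected periods gains 29−17 = 12 per period over cooperation, then loses 17−3 = 14 per period forever once punishment starts.
Gain: 12(1 + δ + … + δ^3); loss: 14·δ^4/(1−δ).
No profitable deviation ⇔ 12(1−δ^4) ≤ 14·δ^4, i.e. δ^4 ≥ 12/(12+14) = 6/13.
Hence δ ≥ (6/13)^(1/4) ≈ 0.824.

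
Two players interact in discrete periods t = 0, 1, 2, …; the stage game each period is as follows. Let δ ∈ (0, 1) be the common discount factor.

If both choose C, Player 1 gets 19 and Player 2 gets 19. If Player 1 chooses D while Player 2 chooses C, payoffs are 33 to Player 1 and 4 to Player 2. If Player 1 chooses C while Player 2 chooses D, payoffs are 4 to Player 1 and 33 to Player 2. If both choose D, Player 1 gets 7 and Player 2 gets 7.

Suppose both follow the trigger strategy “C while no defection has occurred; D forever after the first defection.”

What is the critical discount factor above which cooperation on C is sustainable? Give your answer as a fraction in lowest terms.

7/13

Cooperation forever yields 19 each period: 19/(1−δ).
Deviating yields 33 once, then 7 forever: 33 + 7δ/(1−δ).
No profitable deviation requires 19/(1−δ) ≥ 33 + 7δ/(1−δ).
Multiplying by (1−δ): 19 ≥ 33(1−δ) + 7δ = 33 − 26δ.
So 26δ ≥ 14, i.e. δ ≥ 14/26 = 7/13.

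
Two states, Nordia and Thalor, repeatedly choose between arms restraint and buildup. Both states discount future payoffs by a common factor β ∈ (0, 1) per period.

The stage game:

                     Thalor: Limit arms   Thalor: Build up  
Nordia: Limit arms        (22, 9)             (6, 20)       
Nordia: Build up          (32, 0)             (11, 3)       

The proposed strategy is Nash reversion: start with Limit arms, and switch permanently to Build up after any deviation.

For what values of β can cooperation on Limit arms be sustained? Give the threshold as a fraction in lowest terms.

11/17

Nordia's threshold: (32−22)/(32−11) = 10/21.
Thalor's threshold: (20−9)/(20−3) = 11/17.
10/21 < 11/17, so Thalor binds and β* = 11/17.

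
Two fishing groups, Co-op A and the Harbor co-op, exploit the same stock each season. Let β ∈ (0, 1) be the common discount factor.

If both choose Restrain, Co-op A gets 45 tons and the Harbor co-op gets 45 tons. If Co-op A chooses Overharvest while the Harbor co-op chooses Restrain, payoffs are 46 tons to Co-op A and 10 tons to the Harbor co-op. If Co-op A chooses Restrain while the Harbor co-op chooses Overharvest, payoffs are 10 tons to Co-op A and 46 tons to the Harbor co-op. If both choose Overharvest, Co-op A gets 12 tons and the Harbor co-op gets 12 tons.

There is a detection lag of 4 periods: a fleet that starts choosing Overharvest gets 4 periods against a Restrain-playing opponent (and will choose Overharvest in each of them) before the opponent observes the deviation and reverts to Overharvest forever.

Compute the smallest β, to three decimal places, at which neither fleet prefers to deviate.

A deviator earns 46 for 4 periods, then 12 forever; cooperating earns 45 forever. Multiplying the IC by (1−β):
45 ≥ 46(1−β^4) + 12β^4, so 34·β^4 ≥ 1 and β^4 ≥ 1/34.
β ≥ (1/34)^(1/4) ≈ 0.414.

0.414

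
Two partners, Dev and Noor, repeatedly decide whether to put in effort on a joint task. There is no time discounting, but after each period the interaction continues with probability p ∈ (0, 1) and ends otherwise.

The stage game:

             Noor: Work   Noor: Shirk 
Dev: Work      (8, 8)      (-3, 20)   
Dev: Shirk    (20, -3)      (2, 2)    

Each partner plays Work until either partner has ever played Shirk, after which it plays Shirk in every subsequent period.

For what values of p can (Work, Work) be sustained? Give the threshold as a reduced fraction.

2/3

With no time discounting, the continuation probability p plays the role of the discount factor.
Grim-trigger IC: 8/(1−p) ≥ 20 + 2p/(1−p) ⇒ p ≥ (20−8)/(20−2) = 2/3.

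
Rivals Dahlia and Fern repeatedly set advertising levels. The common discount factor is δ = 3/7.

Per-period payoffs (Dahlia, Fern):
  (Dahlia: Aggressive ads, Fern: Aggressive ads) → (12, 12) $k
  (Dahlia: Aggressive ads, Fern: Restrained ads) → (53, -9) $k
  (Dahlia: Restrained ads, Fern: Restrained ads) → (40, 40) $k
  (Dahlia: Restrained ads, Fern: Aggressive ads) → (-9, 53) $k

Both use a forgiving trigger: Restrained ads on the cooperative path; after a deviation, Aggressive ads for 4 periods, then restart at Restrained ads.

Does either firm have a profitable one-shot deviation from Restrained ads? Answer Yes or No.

No

A one-shot deviation gives 53 now, then 12 for 4 periods, then back to 40.
Gain from deviating: (53−40) today; loss: (40−12) in each of the next 4 periods.
No-deviation condition: (40−12)(δ+…+δ^4) ≥ 53−40, i.e. δ+…+δ^4 ≥ 13/28.
At δ = 3/7: δ+…+δ^4 = 0.7247 ≥ 0.4643.
So cooperation is sustainable.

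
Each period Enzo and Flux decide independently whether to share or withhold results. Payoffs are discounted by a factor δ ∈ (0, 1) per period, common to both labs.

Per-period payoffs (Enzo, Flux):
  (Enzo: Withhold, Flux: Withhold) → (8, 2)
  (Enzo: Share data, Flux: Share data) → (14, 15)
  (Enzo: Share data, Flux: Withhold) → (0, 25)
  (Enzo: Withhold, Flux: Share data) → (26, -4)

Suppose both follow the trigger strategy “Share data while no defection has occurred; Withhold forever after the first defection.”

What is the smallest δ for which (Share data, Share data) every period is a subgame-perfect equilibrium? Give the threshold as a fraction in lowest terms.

2/3

Enzo: cooperation gives 14 each period; deviation gives 26 once then 8 forever.
  14/(1−δ) ≥ 26 + 8δ/(1−δ) ⇒ δ ≥ 12/18 = 2/3.
Flux: cooperation gives 15 each period; deviation gives 25 once then 2 forever.
  δ ≥ 10/23.
Both must hold, so the binding constraint is Enzo's: δ ≥ 2/3.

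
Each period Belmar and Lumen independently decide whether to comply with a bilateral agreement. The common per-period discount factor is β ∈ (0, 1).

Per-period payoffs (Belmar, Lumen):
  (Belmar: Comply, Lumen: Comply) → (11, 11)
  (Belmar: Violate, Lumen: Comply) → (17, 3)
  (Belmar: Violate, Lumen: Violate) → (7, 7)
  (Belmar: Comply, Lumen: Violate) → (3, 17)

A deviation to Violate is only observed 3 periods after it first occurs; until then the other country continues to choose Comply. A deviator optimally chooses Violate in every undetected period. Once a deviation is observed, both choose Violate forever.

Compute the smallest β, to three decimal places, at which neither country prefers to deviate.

0.843

The best deviation is to choose Violate for all 3 undetected periods, earning 17 each, then 7 forever once detected.
Deviation value: 17(1−β^3)/(1−β) + 7β^3/(1−β); cooperation value: 11/(1−β).
IC: 11 ≥ 17(1−β^3) + 7β^3 = 17 − 10β^3.
So β^3 ≥ 6/10 = 3/5, giving β ≥ (3/5)^(1/3) ≈ 0.843.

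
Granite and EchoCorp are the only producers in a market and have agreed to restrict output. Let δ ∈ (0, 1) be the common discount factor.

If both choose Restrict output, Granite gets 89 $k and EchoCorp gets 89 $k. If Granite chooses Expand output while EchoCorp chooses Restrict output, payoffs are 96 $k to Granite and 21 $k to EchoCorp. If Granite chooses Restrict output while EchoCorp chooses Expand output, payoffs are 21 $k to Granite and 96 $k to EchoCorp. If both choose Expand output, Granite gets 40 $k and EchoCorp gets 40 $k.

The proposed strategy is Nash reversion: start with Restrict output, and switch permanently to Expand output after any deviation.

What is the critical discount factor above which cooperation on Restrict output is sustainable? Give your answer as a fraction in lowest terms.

Cooperation forever yields 89 each period: 89/(1−δ).
Deviating yields 96 once, then 40 forever: 96 + 40δ/(1−δ).
No profitable deviation requires 89/(1−δ) ≥ 96 + 40δ/(1−δ).
Multiplying by (1−δ): 89 ≥ 96(1−δ) + 40δ = 96 − 56δ.
So 56δ ≥ 7, i.e. δ ≥ 7/56 = 1/8.

1/8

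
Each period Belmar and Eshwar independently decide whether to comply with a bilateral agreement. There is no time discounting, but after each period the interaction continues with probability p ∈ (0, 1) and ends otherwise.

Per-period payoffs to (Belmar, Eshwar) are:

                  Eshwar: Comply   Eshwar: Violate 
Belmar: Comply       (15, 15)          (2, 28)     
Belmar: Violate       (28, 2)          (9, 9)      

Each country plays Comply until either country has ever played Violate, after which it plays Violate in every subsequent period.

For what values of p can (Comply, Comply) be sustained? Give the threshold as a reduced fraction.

13/19

With no time discounting, the continuation probability p plays the role of the discount factor.
Grim-trigger IC: 15/(1−p) ≥ 28 + 9p/(1−p) ⇒ p ≥ (28−15)/(28−9) = 13/19.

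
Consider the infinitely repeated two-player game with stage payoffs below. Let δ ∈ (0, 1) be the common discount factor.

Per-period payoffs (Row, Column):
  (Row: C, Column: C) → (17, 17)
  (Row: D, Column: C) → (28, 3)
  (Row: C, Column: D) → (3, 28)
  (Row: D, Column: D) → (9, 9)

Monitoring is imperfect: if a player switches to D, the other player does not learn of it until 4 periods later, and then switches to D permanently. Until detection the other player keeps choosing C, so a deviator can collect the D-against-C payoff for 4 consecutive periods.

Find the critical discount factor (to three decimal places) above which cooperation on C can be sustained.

The best deviation is to choose D for all 4 undetected periods, earning 28 each, then 9 forever once detected.
Deviation value: 28(1−δ^4)/(1−δ) + 9δ^4/(1−δ); cooperation value: 17/(1−δ).
IC: 17 ≥ 28(1−δ^4) + 9δ^4 = 28 − 19δ^4.
So δ^4 ≥ 11/19, giving δ ≥ (11/19)^(1/4) ≈ 0.872.

0.872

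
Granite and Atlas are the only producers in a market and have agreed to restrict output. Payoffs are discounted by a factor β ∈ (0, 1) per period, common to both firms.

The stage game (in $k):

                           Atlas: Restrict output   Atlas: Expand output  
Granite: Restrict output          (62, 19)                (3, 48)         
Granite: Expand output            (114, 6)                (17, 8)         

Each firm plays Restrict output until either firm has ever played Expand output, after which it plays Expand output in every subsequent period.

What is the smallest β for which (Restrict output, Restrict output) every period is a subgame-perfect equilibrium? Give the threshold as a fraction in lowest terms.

Granite: cooperation gives 62 each period; deviation gives 114 once then 17 forever.
  62/(1−β) ≥ 114 + 17β/(1−β) ⇒ β ≥ 52/97.
Atlas: cooperation gives 19 each period; deviation gives 48 once then 8 forever.
  β ≥ 29/40.
Both must hold, so the binding constraint is Atlas's: β ≥ 29/40.

29/40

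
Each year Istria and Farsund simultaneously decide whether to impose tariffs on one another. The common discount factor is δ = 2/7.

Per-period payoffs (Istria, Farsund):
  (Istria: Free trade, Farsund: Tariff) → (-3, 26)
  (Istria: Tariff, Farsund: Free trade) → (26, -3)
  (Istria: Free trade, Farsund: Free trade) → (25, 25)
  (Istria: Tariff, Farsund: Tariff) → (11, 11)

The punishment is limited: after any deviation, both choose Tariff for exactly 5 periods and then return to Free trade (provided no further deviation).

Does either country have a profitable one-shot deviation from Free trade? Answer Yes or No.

Comparing payoff streams over the 6 periods until play realigns: cooperate → 25(1+δ+…+δ^5); deviate → 26 + 11(δ+…+δ^5).
Cooperation is sustained iff (25−11)(δ+…+δ^5) ≥ 26−25.
δ+…+δ^5 = 2/7·(1−(2/7)^5)/(1−2/7) = 0.3992, and (26−25)/(25−11) = 0.0714.
0.3992 ≥ 0.0714, so cooperation is sustainable.

No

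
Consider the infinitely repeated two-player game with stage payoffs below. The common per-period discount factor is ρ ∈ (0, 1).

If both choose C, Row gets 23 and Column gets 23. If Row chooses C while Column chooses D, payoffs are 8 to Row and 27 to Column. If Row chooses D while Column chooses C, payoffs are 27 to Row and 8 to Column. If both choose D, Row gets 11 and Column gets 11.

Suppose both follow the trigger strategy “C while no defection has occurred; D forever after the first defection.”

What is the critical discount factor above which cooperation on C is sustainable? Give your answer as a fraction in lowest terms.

One-period gain from deviating is 27 − 23 = 4. The loss is 23 − 11 = 12 in every subsequent period, with present value 12·ρ/(1−ρ).
Deviation is unprofitable when 12·ρ/(1−ρ) ≥ 4, i.e. ρ/(1−ρ) ≥ 1/3.
Equivalently ρ ≥ 4/(4+12) = 1/4.

1/4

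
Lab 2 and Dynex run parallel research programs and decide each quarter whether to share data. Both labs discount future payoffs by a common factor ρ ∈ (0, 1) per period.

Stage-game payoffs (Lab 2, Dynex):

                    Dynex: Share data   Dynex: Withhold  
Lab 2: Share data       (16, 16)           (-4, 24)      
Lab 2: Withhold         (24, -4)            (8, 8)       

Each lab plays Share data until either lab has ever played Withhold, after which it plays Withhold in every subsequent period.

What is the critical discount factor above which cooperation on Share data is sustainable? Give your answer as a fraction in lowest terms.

1/2

16/(1−ρ) ≥ 24 + 8ρ/(1−ρ)
16 ≥ 24 − 16ρ
ρ ≥ 8/16 = 1/2.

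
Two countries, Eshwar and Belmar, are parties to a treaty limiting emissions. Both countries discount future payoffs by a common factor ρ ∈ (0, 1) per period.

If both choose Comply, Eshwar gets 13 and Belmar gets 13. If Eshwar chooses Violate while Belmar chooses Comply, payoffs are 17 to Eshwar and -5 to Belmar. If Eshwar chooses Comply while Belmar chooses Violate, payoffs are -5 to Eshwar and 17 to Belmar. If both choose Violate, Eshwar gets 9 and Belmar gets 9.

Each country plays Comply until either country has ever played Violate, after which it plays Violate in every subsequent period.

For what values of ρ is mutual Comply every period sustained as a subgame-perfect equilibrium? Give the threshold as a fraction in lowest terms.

Cooperation forever yields 13 each period: 13/(1−ρ).
Deviating yields 17 once, then 9 forever: 17 + 9ρ/(1−ρ).
No profitable deviation requires 13/(1−ρ) ≥ 17 + 9ρ/(1−ρ).
Multiplying by (1−ρ): 13 ≥ 17(1−ρ) + 9ρ = 17 − 8ρ.
So 8ρ ≥ 4, i.e. ρ ≥ 4/8 = 1/2.

1/2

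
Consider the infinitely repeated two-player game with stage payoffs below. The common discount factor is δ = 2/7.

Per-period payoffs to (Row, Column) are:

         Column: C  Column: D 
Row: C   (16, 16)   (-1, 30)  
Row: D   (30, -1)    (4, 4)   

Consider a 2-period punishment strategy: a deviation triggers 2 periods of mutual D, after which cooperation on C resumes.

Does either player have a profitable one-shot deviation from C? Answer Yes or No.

Yes

IC: δ+…+δ^2 ≥ (30−16)/(16−4) = 7/6.
At δ = 2/7: partial sum = 0.3673 < 1.1667. Cooperation not sustainable.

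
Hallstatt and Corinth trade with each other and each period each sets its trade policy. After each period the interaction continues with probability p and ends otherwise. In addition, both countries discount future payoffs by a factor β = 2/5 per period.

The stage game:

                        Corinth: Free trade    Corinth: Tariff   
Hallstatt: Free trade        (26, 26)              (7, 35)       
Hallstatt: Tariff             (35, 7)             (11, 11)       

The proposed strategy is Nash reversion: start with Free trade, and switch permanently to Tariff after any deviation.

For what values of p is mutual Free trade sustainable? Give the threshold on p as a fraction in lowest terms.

15/16

Expected continuation weight on next period's payoff is β·p = 2/5·p, which plays the role of the discount factor.
Cooperation requires 2/5·p ≥ (35−26)/(35−11) = 3/8, hence p ≥ 15/16.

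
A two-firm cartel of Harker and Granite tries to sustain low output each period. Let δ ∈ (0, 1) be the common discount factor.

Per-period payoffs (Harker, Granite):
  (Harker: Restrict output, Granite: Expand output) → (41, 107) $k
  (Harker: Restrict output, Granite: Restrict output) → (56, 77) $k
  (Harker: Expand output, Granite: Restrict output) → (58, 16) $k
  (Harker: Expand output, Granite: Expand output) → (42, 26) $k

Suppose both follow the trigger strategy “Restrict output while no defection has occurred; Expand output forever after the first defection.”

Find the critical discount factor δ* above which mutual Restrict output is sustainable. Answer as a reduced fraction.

10/27

Harker's threshold: (58−56)/(58−42) = 1/8.
Granite's threshold: (107−77)/(107−26) = 10/27.
1/8 < 10/27, so Granite binds and δ* = 10/27.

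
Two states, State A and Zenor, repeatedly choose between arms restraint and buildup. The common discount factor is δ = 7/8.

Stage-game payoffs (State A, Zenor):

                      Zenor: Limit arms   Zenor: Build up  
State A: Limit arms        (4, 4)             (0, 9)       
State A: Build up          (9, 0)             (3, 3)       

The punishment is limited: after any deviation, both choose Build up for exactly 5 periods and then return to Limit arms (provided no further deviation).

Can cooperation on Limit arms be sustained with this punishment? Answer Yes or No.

No

IC: δ+…+δ^5 ≥ (9−4)/(4−3) = 5.
At δ = 7/8: partial sum = 3.4096 < 5.0000. Cooperation not sustainable.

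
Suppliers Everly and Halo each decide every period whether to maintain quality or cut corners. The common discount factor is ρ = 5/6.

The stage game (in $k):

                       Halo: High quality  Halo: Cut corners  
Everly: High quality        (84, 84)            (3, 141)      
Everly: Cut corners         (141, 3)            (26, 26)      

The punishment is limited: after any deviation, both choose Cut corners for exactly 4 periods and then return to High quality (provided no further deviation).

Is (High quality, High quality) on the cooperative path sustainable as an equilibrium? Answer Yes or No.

A one-shot deviation gives 141 now, then 26 for 4 periods, then back to 84.
Gain from deviating: (141−84) today; loss: (84−26) in each of the next 4 periods.
No-deviation condition: (84−26)(ρ+…+ρ^4) ≥ 141−84, i.e. ρ+…+ρ^4 ≥ 57/58.
At ρ = 5/6: ρ+…+ρ^4 = 2.5887 ≥ 0.9828.
So cooperation is sustainable.

Yes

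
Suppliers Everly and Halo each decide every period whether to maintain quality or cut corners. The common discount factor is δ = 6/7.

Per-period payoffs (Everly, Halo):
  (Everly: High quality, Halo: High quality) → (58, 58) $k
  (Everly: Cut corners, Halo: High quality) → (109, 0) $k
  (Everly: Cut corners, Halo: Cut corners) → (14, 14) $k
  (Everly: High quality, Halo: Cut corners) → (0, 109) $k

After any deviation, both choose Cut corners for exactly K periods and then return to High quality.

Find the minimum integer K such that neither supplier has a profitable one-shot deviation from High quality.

2

No profitable deviation requires (58−14)(δ+…+δ^K) ≥ 109−58, i.e. δ+…+δ^K ≥ 51/44 ≈ 1.1591.
With δ = 6/7, the partial sums are K=1: 0.8571, K=2: 1.5918.
K = 2 is the first length at which the sum reaches 1.1591.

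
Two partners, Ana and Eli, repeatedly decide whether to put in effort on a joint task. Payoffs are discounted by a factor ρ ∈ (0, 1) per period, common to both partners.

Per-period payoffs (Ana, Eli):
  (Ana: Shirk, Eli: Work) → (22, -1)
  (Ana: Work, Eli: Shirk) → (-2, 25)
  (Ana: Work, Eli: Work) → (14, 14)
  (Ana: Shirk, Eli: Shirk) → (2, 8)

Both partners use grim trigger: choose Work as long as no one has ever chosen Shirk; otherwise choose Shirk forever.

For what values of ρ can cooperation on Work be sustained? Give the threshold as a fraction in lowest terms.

11/17

Ana: cooperation gives 14 each period; deviation gives 22 once then 2 forever.
  14/(1−ρ) ≥ 22 + 2ρ/(1−ρ) ⇒ ρ ≥ 8/20 = 2/5.
Eli: cooperation gives 14 each period; deviation gives 25 once then 8 forever.
  ρ ≥ 11/17.
Both must hold, so the binding constraint is Eli's: ρ ≥ 11/17.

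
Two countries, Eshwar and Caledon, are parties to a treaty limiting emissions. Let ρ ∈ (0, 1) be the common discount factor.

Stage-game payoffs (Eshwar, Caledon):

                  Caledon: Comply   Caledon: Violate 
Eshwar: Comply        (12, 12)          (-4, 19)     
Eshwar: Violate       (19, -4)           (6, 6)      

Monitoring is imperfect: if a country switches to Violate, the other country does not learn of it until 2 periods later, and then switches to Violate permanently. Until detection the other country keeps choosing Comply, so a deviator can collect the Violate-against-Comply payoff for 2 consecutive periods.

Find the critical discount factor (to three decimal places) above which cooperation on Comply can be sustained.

0.734

A deviator earns 19 for 2 periods, then 6 forever; cooperating earns 12 forever. Multiplying the IC by (1−ρ):
12 ≥ 19(1−ρ^2) + 6ρ^2, so 13·ρ^2 ≥ 7 and ρ^2 ≥ 7/13.
ρ ≥ (7/13)^(1/2) ≈ 0.734.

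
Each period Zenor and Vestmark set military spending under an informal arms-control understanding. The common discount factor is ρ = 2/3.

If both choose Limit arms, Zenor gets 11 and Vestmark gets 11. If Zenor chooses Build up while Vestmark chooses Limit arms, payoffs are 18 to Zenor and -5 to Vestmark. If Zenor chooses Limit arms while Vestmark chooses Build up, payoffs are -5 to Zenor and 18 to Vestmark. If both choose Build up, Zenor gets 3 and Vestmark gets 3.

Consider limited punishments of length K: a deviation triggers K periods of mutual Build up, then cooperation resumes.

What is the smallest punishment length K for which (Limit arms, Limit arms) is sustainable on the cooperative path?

IC: ρ(1−ρ^K)/(1−ρ) ≥ (18−11)/(11−3) = 7/8.
With ρ = 2/3: need 1 − ρ^K ≥ 7/8·(1−2/3)/(2/3), i.e. ρ^K ≤ 0.5625.
Since (2/3)^1 = 0.6667 and (2/3)^2 = 0.4444, the smallest such K is 2.

2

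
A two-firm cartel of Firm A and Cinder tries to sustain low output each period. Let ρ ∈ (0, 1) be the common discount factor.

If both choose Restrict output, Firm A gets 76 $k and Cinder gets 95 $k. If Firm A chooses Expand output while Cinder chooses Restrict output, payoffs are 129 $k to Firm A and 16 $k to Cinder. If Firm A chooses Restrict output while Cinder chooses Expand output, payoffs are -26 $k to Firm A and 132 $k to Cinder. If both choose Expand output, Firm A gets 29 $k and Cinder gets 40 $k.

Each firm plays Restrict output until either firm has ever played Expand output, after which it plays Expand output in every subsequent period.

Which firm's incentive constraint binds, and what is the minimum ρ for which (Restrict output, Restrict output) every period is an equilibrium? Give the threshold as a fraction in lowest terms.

Firm A; ρ ≥ 53/100

Firm A's threshold: (129−76)/(129−29) = 53/100.
Cinder's threshold: (132−95)/(132−40) = 37/92.
53/100 > 37/92, so Firm A binds and ρ* = 53/100.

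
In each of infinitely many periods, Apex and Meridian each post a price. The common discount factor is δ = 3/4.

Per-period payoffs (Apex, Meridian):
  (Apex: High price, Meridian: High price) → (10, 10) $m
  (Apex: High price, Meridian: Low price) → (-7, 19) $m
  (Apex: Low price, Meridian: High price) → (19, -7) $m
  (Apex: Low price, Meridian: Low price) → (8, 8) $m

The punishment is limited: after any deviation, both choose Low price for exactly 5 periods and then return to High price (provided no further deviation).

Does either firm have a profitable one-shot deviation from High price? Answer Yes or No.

IC: δ+…+δ^5 ≥ (19−10)/(10−8) = 9/2.
At δ = 3/4: partial sum = 2.2881 < 4.5000. Cooperation not sustainable.

Yes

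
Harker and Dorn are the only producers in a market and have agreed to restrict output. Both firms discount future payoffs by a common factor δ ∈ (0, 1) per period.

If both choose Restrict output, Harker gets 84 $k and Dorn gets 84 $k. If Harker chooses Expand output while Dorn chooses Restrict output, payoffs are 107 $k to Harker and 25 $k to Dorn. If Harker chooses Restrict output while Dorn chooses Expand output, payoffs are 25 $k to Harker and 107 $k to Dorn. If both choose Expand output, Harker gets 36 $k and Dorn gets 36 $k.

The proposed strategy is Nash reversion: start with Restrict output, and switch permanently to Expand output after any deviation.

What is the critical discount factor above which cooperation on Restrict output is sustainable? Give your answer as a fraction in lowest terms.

23/71

Cooperation forever yields 84 each period: 84/(1−δ).
Deviating yields 107 once, then 36 forever: 107 + 36δ/(1−δ).
No profitable deviation requires 84/(1−δ) ≥ 107 + 36δ/(1−δ).
Multiplying by (1−δ): 84 ≥ 107(1−δ) + 36δ = 107 − 71δ.
So 71δ ≥ 23, i.e. δ ≥ 23/71.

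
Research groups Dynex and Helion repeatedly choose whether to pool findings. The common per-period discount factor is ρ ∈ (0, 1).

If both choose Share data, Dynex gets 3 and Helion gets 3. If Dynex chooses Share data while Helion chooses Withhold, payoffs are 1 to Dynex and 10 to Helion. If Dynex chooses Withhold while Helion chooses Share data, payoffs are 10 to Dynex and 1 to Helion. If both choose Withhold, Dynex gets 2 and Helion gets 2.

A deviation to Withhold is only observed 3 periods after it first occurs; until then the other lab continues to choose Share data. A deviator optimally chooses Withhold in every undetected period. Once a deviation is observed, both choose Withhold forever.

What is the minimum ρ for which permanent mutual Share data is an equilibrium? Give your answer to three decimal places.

0.956

A deviator earns 10 for 3 periods, then 2 forever; cooperating earns 3 forever. Multiplying the IC by (1−ρ):
3 ≥ 10(1−ρ^3) + 2ρ^3, so 8·ρ^3 ≥ 7 and ρ^3 ≥ 7/8.
ρ ≥ (7/8)^(1/3) ≈ 0.956.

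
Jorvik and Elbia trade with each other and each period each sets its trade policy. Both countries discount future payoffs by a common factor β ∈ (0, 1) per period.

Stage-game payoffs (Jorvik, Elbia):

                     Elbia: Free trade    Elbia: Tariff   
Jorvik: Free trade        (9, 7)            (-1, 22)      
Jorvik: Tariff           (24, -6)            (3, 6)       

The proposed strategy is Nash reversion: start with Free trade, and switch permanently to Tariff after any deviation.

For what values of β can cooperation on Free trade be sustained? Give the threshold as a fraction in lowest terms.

For Jorvik: deviation gain 24−9 = 15, per-period punishment loss 9−3 = 6. IC gives β ≥ 15/21 = 5/7.
For Elbia: gain 15, loss 1 per period, so β ≥ 15/16.
The tighter constraint is Elbia's, so cooperation needs β ≥ 15/16.

15/16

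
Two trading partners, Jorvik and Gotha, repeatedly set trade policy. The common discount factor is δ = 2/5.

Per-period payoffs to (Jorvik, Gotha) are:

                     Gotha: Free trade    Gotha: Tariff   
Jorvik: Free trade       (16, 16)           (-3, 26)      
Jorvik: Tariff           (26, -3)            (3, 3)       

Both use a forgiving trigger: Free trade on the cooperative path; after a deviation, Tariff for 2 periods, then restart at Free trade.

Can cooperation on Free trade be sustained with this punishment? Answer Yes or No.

A one-shot deviation gives 26 now, then 3 for 2 periods, then back to 16.
Gain from deviating: (26−16) today; loss: (16−3) in each of the next 2 periods.
No-deviation condition: (16−3)(δ+…+δ^2) ≥ 26−16, i.e. δ+…+δ^2 ≥ 10/13.
At δ = 2/5: δ+…+δ^2 = 0.5600 < 0.7692.
So cooperation is not sustainable.

No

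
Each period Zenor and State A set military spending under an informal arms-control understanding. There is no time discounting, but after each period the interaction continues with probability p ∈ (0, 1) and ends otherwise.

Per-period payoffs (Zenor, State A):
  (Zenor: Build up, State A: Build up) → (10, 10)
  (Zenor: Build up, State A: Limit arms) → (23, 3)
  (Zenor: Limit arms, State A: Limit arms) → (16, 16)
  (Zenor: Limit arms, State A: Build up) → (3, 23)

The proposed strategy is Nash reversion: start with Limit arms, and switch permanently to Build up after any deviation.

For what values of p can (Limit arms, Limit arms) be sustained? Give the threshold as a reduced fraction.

7/13

Expected cooperation value is 16 + p·16 + p²·16 + … = 16/(1−p); deviation gives 23 + p·10/(1−p).
16 ≥ 23(1−p) + 10p ⇒ 13p ≥ 7 ⇒ p ≥ 7/13.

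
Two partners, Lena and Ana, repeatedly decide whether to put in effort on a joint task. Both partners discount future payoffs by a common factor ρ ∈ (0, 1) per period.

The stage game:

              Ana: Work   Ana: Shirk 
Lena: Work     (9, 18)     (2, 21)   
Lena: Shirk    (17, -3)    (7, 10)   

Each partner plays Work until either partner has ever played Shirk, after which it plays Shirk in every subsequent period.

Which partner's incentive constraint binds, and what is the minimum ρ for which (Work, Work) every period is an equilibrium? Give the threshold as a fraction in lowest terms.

Lena; ρ ≥ 4/5

Lena: cooperation gives 9 each period; deviation gives 17 once then 7 forever.
  9/(1−ρ) ≥ 17 + 7ρ/(1−ρ) ⇒ ρ ≥ 8/10 = 4/5.
Ana: cooperation gives 18 each period; deviation gives 21 once then 10 forever.
  ρ ≥ 3/11.
Both must hold, so the binding constraint is Lena's: ρ ≥ 4/5.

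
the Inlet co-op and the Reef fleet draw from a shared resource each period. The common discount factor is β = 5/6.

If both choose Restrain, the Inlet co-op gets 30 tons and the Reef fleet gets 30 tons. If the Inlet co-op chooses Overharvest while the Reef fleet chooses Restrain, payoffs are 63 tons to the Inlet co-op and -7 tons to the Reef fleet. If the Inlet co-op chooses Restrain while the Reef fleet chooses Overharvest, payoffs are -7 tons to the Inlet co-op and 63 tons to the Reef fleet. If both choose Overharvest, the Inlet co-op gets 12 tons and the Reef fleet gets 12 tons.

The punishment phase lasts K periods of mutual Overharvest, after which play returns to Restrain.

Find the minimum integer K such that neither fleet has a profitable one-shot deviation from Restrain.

3

IC: β(1−β^K)/(1−β) ≥ (63−30)/(30−12) = 11/6.
With β = 5/6: need 1 − β^K ≥ 11/6·(1−5/6)/(5/6), i.e. β^K ≤ 0.6333.
Since (5/6)^2 = 0.6944 and (5/6)^3 = 0.5787, the smallest such K is 3.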